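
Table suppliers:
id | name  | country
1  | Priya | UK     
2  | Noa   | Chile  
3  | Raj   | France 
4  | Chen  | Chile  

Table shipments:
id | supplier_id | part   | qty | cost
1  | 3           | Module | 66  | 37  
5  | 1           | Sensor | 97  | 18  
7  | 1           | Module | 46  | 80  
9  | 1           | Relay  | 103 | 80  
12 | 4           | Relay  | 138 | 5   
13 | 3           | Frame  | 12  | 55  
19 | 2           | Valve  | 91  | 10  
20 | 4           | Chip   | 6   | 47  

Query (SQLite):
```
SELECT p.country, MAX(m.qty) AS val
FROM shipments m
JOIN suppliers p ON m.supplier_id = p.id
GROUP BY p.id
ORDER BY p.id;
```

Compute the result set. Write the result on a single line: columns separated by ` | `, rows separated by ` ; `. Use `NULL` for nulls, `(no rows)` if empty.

UK | 103 ; Chile | 91 ; France | 66 ; Chile | 138

Join each shipments row to its suppliers via supplier_id.
Group joined rows by suppliers.id; compute MAX(m.qty) per group.
  1: ids {5, 7, 9} → MAX(m.qty)=103
  2: ids {19} → MAX(m.qty)=91
  3: ids {1, 13} → MAX(m.qty)=66
  4: ids {12, 20} → MAX(m.qty)=138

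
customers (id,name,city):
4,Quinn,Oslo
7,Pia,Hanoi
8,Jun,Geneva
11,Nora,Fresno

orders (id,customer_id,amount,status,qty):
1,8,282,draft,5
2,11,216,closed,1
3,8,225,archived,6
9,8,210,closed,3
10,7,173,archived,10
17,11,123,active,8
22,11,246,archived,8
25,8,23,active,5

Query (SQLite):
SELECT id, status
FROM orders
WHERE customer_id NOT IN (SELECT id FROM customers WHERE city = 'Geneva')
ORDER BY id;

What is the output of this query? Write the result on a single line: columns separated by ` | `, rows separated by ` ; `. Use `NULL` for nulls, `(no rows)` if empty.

2 | closed ; 10 | archived ; 17 | active ; 22 | archived

Inner query: customers.id where city = 'Geneva'.
Outer: keep orders rows whose customer_id is not in that set.
Inner query → {8}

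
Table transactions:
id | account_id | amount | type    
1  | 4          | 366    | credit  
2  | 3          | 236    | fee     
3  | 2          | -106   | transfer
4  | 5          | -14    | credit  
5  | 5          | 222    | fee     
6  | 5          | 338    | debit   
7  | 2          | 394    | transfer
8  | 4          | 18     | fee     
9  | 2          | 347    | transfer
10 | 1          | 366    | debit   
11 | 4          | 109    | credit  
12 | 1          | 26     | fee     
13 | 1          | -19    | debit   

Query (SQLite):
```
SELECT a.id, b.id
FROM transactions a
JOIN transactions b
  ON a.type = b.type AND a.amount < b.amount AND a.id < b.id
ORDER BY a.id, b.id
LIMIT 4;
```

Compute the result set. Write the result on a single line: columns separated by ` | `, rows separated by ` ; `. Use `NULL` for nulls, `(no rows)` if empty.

3 | 7 ; 3 | 9 ; 4 | 11 ; 6 | 10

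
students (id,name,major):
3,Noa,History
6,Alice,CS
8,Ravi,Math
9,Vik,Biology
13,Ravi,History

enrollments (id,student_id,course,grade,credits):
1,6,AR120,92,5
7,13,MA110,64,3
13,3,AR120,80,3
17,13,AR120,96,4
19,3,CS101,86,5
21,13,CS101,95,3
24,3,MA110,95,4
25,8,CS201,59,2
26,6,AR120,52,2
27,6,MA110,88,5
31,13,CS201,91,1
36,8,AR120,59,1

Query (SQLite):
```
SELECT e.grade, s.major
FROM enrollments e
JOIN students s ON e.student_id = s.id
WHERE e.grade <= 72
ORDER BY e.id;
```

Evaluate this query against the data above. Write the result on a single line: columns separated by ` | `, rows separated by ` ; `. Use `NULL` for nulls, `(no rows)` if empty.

64 | History ; 59 | Math ; 52 | CS ; 59 | Math

Each enrollments row matches the students row where student_id = students.id.
Then keep rows with e.grade <= 72.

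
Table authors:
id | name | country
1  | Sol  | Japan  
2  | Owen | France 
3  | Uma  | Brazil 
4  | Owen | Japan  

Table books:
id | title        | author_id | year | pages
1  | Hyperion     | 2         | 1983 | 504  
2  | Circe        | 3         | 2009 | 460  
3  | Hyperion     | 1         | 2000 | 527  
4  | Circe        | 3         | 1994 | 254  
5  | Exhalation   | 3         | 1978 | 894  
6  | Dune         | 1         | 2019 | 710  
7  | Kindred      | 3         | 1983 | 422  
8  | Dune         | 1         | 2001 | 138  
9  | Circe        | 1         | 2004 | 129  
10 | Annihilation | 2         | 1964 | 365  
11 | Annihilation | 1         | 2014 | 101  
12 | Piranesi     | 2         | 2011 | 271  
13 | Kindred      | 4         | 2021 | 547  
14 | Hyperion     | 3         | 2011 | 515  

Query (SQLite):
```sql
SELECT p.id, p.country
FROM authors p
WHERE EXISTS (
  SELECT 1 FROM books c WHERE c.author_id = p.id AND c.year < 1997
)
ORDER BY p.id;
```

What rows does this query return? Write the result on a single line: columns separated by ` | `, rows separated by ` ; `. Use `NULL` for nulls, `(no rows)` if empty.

For each authors row, check whether any books with matching author_id has year < 1997.
Keep rows where that is true.

2 | France ; 3 | Brazil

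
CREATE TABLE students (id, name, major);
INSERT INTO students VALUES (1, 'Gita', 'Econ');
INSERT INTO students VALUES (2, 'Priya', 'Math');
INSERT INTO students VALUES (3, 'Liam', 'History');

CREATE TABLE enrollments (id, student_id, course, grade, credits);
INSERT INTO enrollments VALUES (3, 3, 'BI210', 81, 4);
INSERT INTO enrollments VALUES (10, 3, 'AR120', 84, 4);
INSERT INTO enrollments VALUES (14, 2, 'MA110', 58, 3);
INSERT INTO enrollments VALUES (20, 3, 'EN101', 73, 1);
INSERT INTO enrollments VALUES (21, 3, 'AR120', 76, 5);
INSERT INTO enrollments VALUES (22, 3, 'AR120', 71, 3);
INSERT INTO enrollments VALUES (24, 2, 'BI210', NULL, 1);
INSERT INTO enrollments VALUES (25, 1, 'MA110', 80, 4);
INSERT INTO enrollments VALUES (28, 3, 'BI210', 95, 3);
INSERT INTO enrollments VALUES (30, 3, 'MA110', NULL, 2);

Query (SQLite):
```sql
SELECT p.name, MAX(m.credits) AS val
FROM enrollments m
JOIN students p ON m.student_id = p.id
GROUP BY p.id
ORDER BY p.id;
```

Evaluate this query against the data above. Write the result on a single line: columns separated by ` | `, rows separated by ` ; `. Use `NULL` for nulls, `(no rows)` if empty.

Gita | 4 ; Priya | 3 ; Liam | 5

Join each enrollments row to its students via student_id.
Group joined rows by students.id; compute MAX(m.credits) per group.
  1: ids {25} → MAX(m.credits)=4
  2: ids {14, 24} → MAX(m.credits)=3
  3: ids {3, 10, 20, 21, 22, 28, 30} → MAX(m.credits)=5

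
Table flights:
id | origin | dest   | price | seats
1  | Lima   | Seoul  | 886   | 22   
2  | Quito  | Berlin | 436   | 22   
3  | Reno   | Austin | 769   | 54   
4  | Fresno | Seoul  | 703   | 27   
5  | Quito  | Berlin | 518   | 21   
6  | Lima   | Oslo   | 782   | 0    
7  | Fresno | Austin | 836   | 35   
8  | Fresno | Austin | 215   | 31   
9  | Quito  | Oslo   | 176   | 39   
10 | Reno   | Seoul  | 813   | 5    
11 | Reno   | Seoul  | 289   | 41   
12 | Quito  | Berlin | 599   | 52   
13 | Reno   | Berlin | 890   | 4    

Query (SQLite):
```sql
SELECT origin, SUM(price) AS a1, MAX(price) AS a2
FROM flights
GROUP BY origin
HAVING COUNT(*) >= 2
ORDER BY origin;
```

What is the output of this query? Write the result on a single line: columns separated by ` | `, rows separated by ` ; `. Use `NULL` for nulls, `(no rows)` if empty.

Fresno | 1754 | 836 ; Lima | 1668 | 886 ; Quito | 1729 | 599 ; Reno | 2761 | 890

Group flights by origin.
Per group compute: SUM(price), MAX(price).
HAVING: drop groups with fewer than 2 rows.
  Fresno: ids {4, 7, 8} → SUM(price)=1754, MAX(price)=836
  Lima: ids {1, 6} → SUM(price)=1668, MAX(price)=886
  Quito: ids {2, 5, 9, 12} → SUM(price)=1729, MAX(price)=599
  Reno: ids {3, 10, 11, 13} → SUM(price)=2761, MAX(price)=890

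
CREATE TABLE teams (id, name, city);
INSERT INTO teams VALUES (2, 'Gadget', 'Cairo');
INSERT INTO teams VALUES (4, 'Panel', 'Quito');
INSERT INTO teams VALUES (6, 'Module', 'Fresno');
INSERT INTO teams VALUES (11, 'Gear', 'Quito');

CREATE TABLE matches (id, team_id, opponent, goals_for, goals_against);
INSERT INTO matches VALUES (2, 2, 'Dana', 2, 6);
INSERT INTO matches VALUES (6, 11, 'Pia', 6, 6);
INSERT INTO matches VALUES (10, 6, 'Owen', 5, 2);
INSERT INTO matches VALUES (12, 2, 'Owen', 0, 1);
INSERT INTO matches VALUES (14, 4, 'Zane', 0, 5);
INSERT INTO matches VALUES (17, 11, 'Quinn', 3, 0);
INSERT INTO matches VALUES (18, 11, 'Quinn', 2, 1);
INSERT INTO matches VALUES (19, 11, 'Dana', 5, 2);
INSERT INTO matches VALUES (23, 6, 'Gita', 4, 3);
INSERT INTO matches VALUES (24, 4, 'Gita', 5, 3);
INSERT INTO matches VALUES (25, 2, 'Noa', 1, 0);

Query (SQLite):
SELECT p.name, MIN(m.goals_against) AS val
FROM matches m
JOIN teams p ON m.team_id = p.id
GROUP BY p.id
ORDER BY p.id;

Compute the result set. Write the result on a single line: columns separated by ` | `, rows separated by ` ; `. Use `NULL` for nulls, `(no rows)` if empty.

Join each matches row to its teams via team_id.
Group joined rows by teams.id; compute MIN(m.goals_against) per group.
  2: ids {2, 12, 25} → MIN(m.goals_against)=0
  4: ids {14, 24} → MIN(m.goals_against)=3
  6: ids {10, 23} → MIN(m.goals_against)=2
  11: ids {6, 17, 18, 19} → MIN(m.goals_against)=0

Gadget | 0 ; Panel | 3 ; Module | 2 ; Gear | 0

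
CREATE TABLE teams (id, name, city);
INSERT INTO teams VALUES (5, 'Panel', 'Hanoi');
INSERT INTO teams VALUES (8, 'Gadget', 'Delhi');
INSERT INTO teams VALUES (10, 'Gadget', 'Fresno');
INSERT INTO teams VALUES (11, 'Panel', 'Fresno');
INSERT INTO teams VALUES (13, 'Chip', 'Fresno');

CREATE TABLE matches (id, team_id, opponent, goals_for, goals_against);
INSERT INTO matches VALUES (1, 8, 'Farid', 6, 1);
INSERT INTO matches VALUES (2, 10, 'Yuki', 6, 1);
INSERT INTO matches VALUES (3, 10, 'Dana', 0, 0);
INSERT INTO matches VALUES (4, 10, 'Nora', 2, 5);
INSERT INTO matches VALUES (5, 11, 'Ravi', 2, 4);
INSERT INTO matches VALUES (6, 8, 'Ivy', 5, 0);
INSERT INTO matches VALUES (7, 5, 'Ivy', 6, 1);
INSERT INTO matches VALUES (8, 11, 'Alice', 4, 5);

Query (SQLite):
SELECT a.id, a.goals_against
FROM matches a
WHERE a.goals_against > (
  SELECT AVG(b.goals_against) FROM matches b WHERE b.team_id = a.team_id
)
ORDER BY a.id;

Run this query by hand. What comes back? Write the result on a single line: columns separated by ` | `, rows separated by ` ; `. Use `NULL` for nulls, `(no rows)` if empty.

For each matches row a, compute AVG(goals_against) over rows sharing a.team_id.
Keep row a if a.goals_against > that per-group AVG.
  team_id=5: AVG(goals_against) = 1.0
  team_id=8: AVG(goals_against) = 0.5
  team_id=10: AVG(goals_against) = 2.0
  team_id=11: AVG(goals_against) = 4.5

1 | 1 ; 4 | 5 ; 8 | 5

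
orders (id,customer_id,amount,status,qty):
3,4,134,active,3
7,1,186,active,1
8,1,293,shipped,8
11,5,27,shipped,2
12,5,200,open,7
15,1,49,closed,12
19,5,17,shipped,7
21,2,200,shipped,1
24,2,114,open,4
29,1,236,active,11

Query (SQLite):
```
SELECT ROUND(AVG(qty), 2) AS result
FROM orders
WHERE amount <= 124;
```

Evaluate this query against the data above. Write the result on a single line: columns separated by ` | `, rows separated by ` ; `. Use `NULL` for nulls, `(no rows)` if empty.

6.25

Rows where amount <= 124 → qty values: [2, 12, 7, 4].
AVG = 25 / 4 (rounded to 2 dp).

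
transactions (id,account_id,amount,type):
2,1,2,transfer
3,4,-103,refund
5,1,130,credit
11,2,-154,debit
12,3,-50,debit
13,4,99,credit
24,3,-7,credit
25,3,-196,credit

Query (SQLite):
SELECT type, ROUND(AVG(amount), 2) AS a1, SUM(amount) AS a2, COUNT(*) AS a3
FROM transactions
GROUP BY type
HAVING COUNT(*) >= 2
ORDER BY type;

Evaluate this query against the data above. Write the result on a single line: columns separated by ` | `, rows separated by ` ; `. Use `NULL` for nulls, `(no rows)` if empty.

credit | 6.5 | 26 | 4 ; debit | -102 | -204 | 2

Group transactions by type.
Per group compute: ROUND(AVG(amount), 2), SUM(amount), COUNT(*).
HAVING: drop groups with fewer than 2 rows.
  credit: ids {5, 13, 24, 25} → ROUND(AVG(amount), 2)=6.5, SUM(amount)=26, COUNT(*)=4
  debit: ids {11, 12} → ROUND(AVG(amount), 2)=-102, SUM(amount)=-204, COUNT(*)=2
  refund: ids {3} → ROUND(AVG(amount), 2)=-103, SUM(amount)=-103, COUNT(*)=1
  transfer: ids {2} → ROUND(AVG(amount), 2)=2, SUM(amount)=2, COUNT(*)=1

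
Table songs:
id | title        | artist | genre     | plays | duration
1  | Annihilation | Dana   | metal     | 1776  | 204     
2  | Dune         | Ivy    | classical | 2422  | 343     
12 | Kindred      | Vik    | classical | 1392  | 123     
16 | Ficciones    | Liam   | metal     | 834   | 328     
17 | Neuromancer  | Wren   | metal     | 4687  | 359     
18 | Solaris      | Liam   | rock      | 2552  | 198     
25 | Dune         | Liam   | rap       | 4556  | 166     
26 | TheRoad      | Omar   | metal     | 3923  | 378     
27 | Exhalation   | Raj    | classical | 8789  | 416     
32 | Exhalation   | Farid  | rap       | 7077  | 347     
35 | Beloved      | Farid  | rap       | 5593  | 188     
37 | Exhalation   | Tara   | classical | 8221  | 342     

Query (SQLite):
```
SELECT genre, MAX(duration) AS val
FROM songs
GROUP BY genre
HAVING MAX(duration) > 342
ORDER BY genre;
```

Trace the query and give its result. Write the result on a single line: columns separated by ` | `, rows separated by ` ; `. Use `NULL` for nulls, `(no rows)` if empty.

classical | 416 ; metal | 378 ; rap | 347

Partition songs by genre; compute MAX(duration) within each group.
HAVING: keep groups where MAX(duration) > 342.
  classical: ids {2, 12, 27, 37} → MAX(duration)=416
  metal: ids {1, 16, 17, 26} → MAX(duration)=378
  rap: ids {25, 32, 35} → MAX(duration)=347
  rock: ids {18} → MAX(duration)=198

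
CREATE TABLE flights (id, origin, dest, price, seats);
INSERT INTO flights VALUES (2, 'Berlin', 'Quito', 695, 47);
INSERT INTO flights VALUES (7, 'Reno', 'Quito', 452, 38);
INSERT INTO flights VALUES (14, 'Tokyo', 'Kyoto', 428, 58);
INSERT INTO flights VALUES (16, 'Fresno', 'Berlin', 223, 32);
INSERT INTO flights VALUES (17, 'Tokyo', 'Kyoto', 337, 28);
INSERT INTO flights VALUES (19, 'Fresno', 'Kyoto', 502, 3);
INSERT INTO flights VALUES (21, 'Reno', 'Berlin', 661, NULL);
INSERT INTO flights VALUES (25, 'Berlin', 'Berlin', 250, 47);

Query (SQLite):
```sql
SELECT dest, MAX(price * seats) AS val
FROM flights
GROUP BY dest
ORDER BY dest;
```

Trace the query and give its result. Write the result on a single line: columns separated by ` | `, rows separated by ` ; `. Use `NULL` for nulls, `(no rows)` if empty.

Berlin | 11750 ; Kyoto | 24824 ; Quito | 32665

For each row compute price * seats.
Group by dest; take MAX of the expression per group.
  Berlin: ids {16, 21, 25} → MAX(price * seats)=11750
  Kyoto: ids {14, 17, 19} → MAX(price * seats)=24824
  Quito: ids {2, 7} → MAX(price * seats)=32665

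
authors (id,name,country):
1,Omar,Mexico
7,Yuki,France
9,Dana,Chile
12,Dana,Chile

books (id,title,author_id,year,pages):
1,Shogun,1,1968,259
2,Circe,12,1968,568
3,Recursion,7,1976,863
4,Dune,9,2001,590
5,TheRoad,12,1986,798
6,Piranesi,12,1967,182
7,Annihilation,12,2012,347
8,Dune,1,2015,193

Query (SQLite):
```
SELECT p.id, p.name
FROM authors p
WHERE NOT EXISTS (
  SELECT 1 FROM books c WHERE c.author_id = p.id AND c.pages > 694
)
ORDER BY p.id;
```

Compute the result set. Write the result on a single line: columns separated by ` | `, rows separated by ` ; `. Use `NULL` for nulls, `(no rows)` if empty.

For each authors row, check whether any books with matching author_id has pages > 694.
Keep rows where that is false.

1 | Omar ; 9 | Dana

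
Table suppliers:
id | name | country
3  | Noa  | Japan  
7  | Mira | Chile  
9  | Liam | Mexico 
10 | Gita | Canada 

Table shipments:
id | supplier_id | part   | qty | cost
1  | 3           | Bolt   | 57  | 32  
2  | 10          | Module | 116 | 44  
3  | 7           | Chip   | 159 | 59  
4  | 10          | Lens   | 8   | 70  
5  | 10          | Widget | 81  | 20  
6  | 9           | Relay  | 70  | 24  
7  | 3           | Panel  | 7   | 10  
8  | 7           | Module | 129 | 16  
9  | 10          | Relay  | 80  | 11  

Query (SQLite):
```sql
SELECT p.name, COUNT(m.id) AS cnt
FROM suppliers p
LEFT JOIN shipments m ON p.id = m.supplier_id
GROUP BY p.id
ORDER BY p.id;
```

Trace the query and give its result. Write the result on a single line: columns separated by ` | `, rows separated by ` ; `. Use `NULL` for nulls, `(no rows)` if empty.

Noa | 2 ; Mira | 2 ; Liam | 1 ; Gita | 4

LEFT JOIN keeps every suppliers row; unmatched ones get NULL for shipments columns.
Group by suppliers.id and compute COUNT(m.id). COUNT(col) of an all-NULL group is 0.
  3: ids {1, 7} → COUNT(m.id)=2
  7: ids {3, 8} → COUNT(m.id)=2
  9: ids {6} → COUNT(m.id)=1
  10: ids {2, 4, 5, 9} → COUNT(m.id)=4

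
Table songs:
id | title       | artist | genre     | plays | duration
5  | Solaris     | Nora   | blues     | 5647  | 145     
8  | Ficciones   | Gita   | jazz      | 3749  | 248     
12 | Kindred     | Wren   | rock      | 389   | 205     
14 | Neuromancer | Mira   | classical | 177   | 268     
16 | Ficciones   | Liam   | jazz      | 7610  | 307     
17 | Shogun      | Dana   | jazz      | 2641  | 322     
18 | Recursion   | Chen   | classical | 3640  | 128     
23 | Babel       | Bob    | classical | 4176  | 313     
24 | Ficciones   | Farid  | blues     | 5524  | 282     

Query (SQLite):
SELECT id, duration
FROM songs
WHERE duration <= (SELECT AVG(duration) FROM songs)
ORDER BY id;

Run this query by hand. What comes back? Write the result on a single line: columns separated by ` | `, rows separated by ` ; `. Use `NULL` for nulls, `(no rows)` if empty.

5 | 145 ; 12 | 205 ; 18 | 128

Scalar subquery: AVG(duration) over all songs rows = 246.444444 (≈; comparison uses full precision).
Keep rows where duration <= that value.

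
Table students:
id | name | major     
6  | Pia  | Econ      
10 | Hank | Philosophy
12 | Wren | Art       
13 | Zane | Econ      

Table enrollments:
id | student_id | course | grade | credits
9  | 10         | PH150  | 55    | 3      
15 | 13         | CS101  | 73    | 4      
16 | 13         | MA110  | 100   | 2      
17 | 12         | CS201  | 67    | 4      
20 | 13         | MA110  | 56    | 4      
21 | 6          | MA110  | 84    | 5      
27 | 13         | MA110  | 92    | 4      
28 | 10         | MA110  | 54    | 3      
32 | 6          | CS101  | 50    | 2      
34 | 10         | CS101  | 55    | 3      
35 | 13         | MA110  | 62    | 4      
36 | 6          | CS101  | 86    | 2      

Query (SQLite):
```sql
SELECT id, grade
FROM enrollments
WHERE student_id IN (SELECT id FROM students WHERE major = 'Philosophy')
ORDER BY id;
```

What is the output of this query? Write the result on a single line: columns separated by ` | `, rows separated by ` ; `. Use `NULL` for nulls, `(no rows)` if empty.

9 | 55 ; 28 | 54 ; 34 | 55

Inner query: students.id where major = 'Philosophy'.
Outer: keep enrollments rows whose student_id is in that set.
Inner query → {10}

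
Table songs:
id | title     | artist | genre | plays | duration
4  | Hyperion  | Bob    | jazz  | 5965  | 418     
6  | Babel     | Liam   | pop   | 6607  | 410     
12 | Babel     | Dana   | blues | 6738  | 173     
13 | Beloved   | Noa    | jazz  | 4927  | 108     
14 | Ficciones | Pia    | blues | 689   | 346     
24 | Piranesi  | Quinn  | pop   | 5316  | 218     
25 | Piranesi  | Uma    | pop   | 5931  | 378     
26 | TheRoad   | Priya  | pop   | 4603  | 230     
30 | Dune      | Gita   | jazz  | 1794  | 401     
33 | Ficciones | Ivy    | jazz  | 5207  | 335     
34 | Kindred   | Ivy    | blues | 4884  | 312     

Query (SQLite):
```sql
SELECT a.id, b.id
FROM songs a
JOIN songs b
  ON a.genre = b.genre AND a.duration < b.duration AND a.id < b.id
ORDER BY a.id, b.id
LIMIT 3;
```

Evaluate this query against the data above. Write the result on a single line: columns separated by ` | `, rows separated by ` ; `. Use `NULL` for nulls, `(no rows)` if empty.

12 | 14 ; 12 | 34 ; 13 | 30

Pairs (a,b) with same genre, a.duration < b.duration, a.id < b.id.
genre groups: blues:{12,14,34} jazz:{4,13,30,33} pop:{6,24,25,26}
Ordered by (a.id, b.id); first 3.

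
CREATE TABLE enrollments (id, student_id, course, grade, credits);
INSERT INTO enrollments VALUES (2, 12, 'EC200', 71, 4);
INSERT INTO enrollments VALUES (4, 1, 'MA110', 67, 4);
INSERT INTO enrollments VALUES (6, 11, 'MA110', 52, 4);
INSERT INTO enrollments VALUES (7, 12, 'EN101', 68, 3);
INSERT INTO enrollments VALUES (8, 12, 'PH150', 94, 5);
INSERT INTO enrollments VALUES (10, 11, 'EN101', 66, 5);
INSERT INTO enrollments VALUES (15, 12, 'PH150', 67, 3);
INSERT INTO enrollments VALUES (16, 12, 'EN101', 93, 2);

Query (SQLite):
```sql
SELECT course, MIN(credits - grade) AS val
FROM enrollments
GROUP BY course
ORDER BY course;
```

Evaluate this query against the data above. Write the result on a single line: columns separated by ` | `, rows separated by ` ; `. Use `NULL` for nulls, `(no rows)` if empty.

EC200 | -67 ; EN101 | -91 ; MA110 | -63 ; PH150 | -89

For each row compute credits - grade.
Group by course; take MIN of the expression per group.
  EC200: ids {2} → MIN(credits - grade)=-67
  EN101: ids {7, 10, 16} → MIN(credits - grade)=-91
  MA110: ids {4, 6} → MIN(credits - grade)=-63
  PH150: ids {8, 15} → MIN(credits - grade)=-89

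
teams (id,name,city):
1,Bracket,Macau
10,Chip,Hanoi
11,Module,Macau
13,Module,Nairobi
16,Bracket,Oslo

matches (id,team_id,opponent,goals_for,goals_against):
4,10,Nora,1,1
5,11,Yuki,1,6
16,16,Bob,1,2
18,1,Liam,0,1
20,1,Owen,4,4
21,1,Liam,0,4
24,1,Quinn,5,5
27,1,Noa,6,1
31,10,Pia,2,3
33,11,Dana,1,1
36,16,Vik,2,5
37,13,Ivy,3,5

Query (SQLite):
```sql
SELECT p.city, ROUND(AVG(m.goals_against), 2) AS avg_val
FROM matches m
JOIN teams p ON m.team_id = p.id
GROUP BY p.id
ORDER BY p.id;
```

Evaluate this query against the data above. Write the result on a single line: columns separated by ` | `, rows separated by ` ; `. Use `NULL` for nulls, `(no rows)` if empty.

Macau | 3 ; Hanoi | 2 ; Macau | 3.5 ; Nairobi | 5 ; Oslo | 3.5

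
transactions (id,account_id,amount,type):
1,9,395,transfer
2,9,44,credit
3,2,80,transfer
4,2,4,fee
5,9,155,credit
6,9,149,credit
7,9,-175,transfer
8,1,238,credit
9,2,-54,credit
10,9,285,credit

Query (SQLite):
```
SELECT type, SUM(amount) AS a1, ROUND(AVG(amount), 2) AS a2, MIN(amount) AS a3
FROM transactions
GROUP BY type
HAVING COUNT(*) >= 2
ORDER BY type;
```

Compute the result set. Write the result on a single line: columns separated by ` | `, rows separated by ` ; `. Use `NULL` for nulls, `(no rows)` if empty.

credit | 817 | 136.17 | -54 ; transfer | 300 | 100 | -175

Group transactions by type.
Per group compute: SUM(amount), ROUND(AVG(amount), 2), MIN(amount).
HAVING: drop groups with fewer than 2 rows.
  credit: ids {2, 5, 6, 8, 9, 10} → SUM(amount)=817, ROUND(AVG(amount), 2)=136.17, MIN(amount)=-54
  fee: ids {4} → SUM(amount)=4, ROUND(AVG(amount), 2)=4, MIN(amount)=4
  transfer: ids {1, 3, 7} → SUM(amount)=300, ROUND(AVG(amount), 2)=100, MIN(amount)=-175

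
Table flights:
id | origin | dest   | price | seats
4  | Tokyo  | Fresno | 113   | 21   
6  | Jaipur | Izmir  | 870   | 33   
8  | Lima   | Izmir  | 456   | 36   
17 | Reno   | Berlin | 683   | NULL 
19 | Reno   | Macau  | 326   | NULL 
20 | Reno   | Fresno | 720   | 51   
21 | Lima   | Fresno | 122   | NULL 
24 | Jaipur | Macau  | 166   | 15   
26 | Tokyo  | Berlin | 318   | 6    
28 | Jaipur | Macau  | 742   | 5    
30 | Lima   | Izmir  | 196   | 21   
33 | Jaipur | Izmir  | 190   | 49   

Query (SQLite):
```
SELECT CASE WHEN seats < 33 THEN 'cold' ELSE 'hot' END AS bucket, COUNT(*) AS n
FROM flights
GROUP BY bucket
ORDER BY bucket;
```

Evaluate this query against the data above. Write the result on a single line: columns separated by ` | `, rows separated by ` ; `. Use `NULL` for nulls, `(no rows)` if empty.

cold | 5 ; hot | 7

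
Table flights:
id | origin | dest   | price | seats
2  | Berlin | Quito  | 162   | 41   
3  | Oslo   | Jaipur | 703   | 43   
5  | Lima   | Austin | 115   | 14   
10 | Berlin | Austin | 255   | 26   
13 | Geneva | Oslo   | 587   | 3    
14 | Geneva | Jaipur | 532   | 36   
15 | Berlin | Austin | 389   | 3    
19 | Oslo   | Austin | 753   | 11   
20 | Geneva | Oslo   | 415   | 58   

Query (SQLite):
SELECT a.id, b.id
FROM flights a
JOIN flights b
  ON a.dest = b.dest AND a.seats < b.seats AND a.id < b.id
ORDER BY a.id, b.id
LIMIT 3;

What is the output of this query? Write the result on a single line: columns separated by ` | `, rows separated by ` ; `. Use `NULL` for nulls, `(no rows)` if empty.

Pairs (a,b) with same dest, a.seats < b.seats, a.id < b.id.
dest groups: Austin:{5,10,15,19} Jaipur:{3,14} Oslo:{13,20} Quito:{2}
Ordered by (a.id, b.id); first 3.

5 | 10 ; 13 | 20 ; 15 | 19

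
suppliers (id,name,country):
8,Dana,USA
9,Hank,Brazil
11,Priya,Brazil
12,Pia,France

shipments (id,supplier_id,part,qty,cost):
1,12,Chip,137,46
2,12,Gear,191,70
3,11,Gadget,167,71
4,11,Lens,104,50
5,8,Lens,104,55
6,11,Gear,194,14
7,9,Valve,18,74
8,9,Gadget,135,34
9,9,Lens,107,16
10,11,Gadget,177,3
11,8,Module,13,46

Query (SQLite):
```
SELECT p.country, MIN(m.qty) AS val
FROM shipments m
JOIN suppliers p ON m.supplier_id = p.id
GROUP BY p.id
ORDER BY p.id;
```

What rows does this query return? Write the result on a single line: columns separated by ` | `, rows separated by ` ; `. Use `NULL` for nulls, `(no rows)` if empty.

USA | 13 ; Brazil | 18 ; Brazil | 104 ; France | 137

Join each shipments row to its suppliers via supplier_id.
Group joined rows by suppliers.id; compute MIN(m.qty) per group.
  8: ids {5, 11} → MIN(m.qty)=13
  9: ids {7, 8, 9} → MIN(m.qty)=18
  11: ids {3, 4, 6, 10} → MIN(m.qty)=104
  12: ids {1, 2} → MIN(m.qty)=137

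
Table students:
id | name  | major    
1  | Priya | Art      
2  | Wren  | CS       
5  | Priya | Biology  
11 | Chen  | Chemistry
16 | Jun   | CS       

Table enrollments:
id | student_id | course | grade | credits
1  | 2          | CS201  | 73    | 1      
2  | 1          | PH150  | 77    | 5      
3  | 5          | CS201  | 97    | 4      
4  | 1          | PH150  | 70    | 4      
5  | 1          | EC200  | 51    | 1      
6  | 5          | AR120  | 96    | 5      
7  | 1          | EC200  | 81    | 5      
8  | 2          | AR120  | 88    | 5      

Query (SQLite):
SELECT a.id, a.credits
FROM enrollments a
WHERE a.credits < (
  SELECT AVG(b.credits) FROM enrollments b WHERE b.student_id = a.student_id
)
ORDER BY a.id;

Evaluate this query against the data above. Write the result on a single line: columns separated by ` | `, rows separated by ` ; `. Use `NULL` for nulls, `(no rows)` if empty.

1 | 1 ; 3 | 4 ; 5 | 1

For each enrollments row a, compute AVG(credits) over rows sharing a.student_id.
Keep row a if a.credits < that per-group AVG.
  student_id=1: AVG(credits) = 3.75
  student_id=2: AVG(credits) = 3.0
  student_id=5: AVG(credits) = 4.5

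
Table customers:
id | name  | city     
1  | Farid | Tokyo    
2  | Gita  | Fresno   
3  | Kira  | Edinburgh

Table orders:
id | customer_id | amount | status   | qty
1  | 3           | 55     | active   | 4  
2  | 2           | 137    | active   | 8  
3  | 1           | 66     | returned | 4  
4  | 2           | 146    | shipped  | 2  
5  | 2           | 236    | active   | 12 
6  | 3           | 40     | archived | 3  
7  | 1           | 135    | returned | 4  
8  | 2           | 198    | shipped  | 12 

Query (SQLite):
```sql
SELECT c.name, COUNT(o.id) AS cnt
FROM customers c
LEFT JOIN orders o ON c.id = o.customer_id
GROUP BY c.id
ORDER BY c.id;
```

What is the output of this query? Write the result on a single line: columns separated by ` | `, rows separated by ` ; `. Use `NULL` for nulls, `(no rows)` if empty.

LEFT JOIN keeps every customers row; unmatched ones get NULL for orders columns.
Group by customers.id and compute COUNT(o.id). COUNT(col) of an all-NULL group is 0.
  1: ids {3, 7} → COUNT(o.id)=2
  2: ids {2, 4, 5, 8} → COUNT(o.id)=4
  3: ids {1, 6} → COUNT(o.id)=2

Farid | 2 ; Gita | 4 ; Kira | 2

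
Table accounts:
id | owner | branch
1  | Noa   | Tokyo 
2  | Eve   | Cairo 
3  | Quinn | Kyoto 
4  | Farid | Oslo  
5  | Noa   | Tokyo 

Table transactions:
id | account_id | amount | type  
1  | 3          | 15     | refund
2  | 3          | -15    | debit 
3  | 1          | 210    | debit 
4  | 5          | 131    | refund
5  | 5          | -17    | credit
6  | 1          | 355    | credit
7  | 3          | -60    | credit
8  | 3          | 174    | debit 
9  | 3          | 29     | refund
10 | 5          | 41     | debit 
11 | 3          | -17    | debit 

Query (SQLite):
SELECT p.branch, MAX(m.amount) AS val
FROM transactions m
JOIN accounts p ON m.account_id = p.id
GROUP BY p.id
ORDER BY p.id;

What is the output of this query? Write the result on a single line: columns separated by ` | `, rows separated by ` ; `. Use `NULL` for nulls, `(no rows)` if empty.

Join each transactions row to its accounts via account_id.
Group joined rows by accounts.id; compute MAX(m.amount) per group.
  1: ids {3, 6} → MAX(m.amount)=355
  3: ids {1, 2, 7, 8, 9, 11} → MAX(m.amount)=174
  5: ids {4, 5, 10} → MAX(m.amount)=131

Tokyo | 355 ; Kyoto | 174 ; Tokyo | 131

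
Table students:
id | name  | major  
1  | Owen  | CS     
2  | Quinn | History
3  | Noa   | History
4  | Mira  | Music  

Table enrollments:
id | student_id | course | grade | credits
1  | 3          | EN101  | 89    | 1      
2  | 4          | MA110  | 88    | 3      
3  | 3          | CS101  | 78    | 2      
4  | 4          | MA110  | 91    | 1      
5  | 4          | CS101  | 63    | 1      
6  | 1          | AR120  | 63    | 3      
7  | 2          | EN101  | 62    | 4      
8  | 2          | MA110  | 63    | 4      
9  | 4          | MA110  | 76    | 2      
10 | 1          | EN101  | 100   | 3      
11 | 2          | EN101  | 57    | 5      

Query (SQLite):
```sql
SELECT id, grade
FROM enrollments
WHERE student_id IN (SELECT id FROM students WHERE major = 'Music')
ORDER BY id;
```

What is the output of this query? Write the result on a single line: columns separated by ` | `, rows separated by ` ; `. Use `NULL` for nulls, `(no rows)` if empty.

2 | 88 ; 4 | 91 ; 5 | 63 ; 9 | 76

Inner query: students.id where major = 'Music'.
Outer: keep enrollments rows whose student_id is in that set.
Inner query → {4}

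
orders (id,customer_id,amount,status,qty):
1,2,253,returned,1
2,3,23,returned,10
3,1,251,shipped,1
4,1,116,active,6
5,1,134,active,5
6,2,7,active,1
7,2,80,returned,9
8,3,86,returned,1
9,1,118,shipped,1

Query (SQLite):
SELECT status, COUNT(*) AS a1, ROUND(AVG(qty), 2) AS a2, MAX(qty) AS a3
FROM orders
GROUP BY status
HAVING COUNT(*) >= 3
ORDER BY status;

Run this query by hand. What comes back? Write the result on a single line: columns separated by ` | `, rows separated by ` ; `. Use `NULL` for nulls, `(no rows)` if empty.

Group orders by status.
Per group compute: COUNT(*), ROUND(AVG(qty), 2), MAX(qty).
HAVING: drop groups with fewer than 3 rows.
  active: ids {4, 5, 6} → COUNT(*)=3, ROUND(AVG(qty), 2)=4, MAX(qty)=6
  returned: ids {1, 2, 7, 8} → COUNT(*)=4, ROUND(AVG(qty), 2)=5.25, MAX(qty)=10
  shipped: ids {3, 9} → COUNT(*)=2, ROUND(AVG(qty), 2)=1, MAX(qty)=1

active | 3 | 4 | 6 ; returned | 4 | 5.25 | 10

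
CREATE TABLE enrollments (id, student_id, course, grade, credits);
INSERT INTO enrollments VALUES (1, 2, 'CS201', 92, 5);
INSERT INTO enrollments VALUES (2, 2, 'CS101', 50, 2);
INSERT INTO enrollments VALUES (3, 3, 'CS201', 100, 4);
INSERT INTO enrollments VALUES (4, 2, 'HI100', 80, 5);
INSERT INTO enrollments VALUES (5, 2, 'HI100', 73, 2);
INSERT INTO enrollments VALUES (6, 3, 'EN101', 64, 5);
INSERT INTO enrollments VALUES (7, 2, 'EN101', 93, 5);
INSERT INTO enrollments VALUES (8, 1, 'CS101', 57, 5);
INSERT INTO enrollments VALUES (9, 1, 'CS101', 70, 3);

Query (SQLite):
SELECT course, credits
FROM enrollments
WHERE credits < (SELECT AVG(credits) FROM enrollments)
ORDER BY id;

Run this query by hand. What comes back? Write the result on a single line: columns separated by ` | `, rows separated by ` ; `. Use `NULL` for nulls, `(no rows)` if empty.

CS101 | 2 ; HI100 | 2 ; CS101 | 3

Scalar subquery: AVG(credits) over all enrollments rows = 4.0.
Keep rows where credits < that value.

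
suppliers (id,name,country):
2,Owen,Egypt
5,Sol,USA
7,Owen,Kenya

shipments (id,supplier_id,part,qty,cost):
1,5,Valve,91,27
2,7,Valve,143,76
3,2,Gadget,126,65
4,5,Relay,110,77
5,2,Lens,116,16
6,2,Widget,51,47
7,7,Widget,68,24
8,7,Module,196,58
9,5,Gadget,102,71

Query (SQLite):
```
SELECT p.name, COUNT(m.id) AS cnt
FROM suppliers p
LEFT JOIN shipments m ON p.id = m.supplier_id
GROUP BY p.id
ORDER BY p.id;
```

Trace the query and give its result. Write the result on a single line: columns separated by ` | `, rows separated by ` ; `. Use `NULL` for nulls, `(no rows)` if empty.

LEFT JOIN keeps every suppliers row; unmatched ones get NULL for shipments columns.
Group by suppliers.id and compute COUNT(m.id). COUNT(col) of an all-NULL group is 0.
  2: ids {3, 5, 6} → COUNT(m.id)=3
  5: ids {1, 4, 9} → COUNT(m.id)=3
  7: ids {2, 7, 8} → COUNT(m.id)=3

Owen | 3 ; Sol | 3 ; Owen | 3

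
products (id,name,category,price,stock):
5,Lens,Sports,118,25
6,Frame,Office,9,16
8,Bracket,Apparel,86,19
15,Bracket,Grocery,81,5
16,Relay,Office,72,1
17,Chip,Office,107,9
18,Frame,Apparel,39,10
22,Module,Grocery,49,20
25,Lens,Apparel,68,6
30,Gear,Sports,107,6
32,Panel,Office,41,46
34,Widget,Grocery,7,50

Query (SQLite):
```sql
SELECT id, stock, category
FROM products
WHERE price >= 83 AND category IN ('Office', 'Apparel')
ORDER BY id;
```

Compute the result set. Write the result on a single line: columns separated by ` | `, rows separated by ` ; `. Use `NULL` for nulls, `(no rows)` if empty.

8 | 19 | Apparel ; 17 | 9 | Office

price >= 83: ids {5, 8, 17, 30}
category IN ('Office', 'Apparel'): ids {6, 8, 16, 17, 18, 25, 32}
Combine with AND.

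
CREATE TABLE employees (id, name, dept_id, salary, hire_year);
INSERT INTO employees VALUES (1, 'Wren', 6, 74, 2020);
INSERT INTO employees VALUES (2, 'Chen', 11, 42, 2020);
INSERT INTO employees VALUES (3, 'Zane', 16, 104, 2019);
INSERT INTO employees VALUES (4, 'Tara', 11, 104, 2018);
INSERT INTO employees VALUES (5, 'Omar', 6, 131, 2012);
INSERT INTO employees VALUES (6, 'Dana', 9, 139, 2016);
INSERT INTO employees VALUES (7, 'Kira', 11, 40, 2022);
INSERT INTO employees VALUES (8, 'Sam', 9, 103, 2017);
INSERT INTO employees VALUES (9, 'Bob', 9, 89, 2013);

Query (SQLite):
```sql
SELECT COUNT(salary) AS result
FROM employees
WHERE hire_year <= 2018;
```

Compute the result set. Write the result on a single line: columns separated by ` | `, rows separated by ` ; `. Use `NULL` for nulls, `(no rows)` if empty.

5

Rows where hire_year <= 2018 → salary values: [104, 131, 139, 103, 89].
COUNT(salary) counts non-NULL values → 5.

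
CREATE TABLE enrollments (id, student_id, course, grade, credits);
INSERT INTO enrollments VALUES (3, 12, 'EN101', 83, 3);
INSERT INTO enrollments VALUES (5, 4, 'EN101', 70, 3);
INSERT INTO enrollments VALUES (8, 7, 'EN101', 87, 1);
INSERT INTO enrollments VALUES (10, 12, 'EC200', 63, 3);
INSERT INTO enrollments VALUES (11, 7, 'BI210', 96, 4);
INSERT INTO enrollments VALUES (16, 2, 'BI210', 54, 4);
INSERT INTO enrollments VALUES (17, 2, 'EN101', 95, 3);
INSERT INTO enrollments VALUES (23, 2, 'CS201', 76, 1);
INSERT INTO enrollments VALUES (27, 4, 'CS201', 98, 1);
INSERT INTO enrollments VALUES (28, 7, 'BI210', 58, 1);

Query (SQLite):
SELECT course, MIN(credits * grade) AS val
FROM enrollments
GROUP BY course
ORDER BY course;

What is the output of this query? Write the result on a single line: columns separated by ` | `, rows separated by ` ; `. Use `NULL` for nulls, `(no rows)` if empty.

BI210 | 58 ; CS201 | 76 ; EC200 | 189 ; EN101 | 87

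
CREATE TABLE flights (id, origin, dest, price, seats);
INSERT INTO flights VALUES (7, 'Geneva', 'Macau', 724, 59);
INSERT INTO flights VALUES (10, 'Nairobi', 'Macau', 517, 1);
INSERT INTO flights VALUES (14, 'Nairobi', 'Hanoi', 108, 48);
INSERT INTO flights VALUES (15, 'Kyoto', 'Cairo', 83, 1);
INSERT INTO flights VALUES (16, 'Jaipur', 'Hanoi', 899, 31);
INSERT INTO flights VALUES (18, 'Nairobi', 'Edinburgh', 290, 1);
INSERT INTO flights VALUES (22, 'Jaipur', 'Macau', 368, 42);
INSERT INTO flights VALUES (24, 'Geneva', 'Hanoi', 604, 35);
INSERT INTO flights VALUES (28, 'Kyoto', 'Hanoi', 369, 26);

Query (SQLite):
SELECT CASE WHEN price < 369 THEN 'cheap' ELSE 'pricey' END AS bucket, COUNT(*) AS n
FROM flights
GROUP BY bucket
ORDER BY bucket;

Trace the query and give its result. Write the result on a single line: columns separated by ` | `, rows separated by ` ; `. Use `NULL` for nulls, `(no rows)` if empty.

cheap | 4 ; pricey | 5

Bucket rows by price < 369 → 'cheap' else 'pricey'; count each bucket.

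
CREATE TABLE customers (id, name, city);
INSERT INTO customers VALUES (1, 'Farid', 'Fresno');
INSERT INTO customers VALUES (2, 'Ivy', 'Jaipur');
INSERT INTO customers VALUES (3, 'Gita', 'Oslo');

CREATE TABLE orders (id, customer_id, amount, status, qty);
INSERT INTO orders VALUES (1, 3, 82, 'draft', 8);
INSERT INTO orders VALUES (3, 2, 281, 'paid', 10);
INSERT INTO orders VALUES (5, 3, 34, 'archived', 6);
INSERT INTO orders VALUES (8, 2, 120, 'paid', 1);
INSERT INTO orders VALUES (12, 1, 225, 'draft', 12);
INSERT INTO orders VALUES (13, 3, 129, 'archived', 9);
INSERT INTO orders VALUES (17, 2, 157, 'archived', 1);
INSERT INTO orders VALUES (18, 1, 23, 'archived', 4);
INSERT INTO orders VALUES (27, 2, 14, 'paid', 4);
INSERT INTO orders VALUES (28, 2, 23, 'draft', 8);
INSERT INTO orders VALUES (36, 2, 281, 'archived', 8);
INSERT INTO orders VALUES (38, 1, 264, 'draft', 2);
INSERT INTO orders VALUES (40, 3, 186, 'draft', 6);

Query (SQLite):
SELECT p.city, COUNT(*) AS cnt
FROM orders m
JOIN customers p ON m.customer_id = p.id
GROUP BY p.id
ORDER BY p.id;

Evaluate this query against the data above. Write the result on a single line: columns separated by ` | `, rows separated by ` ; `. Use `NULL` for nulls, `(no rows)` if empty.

Fresno | 3 ; Jaipur | 6 ; Oslo | 4

Join each orders row to its customers via customer_id.
Group joined rows by customers.id; compute COUNT(*) per group.
  1: ids {12, 18, 38} → COUNT(*)=3
  2: ids {3, 8, 17, 27, 28, 36} → COUNT(*)=6
  3: ids {1, 5, 13, 40} → COUNT(*)=4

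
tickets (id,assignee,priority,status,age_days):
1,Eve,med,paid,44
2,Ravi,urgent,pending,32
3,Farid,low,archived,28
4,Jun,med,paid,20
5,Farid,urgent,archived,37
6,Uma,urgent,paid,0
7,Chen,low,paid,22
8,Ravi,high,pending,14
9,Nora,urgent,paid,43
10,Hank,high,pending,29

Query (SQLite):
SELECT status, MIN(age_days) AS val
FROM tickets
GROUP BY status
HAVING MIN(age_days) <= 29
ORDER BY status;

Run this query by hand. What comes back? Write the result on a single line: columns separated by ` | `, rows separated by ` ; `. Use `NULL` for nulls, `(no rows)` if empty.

archived | 28 ; paid | 0 ; pending | 14

Partition tickets by status; compute MIN(age_days) within each group.
HAVING: keep groups where MIN(age_days) <= 29.
  archived: ids {3, 5} → MIN(age_days)=28
  paid: ids {1, 4, 6, 7, 9} → MIN(age_days)=0
  pending: ids {2, 8, 10} → MIN(age_days)=14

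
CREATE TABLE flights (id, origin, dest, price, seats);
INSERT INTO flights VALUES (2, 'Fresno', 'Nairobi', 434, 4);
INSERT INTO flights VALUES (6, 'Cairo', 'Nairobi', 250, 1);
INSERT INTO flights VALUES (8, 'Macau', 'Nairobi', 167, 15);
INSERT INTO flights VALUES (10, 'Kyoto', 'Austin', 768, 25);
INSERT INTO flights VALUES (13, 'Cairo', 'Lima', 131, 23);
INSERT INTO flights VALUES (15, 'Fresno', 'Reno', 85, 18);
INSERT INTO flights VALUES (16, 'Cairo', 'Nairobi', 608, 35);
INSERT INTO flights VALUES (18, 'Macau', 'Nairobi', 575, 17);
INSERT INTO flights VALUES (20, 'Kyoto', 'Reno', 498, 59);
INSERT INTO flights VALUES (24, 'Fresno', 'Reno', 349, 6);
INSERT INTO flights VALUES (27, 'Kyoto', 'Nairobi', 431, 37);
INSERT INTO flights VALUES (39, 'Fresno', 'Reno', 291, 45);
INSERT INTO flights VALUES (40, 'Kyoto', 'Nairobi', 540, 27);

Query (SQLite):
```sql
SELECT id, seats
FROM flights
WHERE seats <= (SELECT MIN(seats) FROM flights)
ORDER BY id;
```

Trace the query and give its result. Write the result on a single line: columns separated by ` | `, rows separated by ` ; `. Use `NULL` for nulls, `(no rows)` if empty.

6 | 1

Scalar subquery: MIN(seats) over all flights rows = 1.
Keep rows where seats <= that value.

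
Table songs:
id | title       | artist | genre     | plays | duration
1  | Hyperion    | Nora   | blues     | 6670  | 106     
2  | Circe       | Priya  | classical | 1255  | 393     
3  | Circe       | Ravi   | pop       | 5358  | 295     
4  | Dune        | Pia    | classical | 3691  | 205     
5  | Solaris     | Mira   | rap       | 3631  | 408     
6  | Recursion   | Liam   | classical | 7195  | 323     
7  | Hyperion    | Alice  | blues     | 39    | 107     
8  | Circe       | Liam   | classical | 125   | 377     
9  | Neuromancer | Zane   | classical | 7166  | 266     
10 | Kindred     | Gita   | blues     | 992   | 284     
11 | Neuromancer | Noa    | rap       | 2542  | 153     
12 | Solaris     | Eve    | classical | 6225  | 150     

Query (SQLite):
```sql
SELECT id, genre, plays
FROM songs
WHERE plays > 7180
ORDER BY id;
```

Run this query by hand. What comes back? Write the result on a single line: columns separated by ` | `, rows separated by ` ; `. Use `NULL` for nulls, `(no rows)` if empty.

plays > 7180: ids {6}

6 | classical | 7195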